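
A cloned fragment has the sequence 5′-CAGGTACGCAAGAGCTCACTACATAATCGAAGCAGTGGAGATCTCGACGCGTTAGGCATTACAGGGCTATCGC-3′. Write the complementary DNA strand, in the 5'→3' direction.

5'-GCGATAGCCCTGTAATGCCTAACGCGTCGAGATCTCCACTGCTTCGATTATGTAGTGAGCTCTTGCGTACCTG-3'

The complement of CAGGTACGCAAGAGCTCACTACATAATCGAAGCAGTGGAGATCTCGACGCGTTAGGCATTACAGGGCTATCGC is GTCCATGCGTTCTCGAGTGATGTATTAGCTTCGTCACCTCTAGAGCTGCGCAATCCGTAATGTCCCGATAGCG (A↔T, G↔C). DNA strands are antiparallel, so the complementary strand runs 3'→5'; reversing gives the 5'→3' form.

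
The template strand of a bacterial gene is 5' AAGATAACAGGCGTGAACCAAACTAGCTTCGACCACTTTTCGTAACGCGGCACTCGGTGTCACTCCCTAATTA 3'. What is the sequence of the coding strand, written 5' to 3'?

The coding strand is complementary and antiparallel to the template: take the complement (A↔T, G↔C) and reverse.

5'-TAATTAGGGAGTGACACCGAGTGCCGCGTTACGAAAAGTGGTCGAAGCTAGTTTGGTTCACGCCTGTTATCTT-3'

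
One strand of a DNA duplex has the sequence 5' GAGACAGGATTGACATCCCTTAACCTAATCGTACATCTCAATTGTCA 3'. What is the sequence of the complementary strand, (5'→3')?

The complement of GAGACAGGATTGACATCCCTTAACCTAATCGTACATCTCAATTGTCA is CTCTGTCCTAACTGTAGGGAATTGGATTAGCATGTAGAGTTAACAGT (A↔T, G↔C). DNA strands are antiparallel, so the complementary strand runs 3'→5'; reversing gives the 5'→3' form.

5'-TGACAATTGAGATGTACGATTAGGTTAAGGGATGTCAATCCTGTCTC-3'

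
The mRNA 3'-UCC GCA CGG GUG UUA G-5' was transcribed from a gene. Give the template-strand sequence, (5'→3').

5'-AGGCGTGCCCACAATC-3'

Written 5'→3' the mRNA is GAUUGUGGGCACGCCU, so the coding DNA strand is GATTGTGGGCACGCCT. The template is its reverse complement.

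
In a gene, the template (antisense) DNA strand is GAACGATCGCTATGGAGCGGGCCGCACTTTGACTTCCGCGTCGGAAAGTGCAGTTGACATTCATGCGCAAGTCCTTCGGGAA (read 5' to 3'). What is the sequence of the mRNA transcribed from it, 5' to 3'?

5'-UUCCCGAAGGACUUGCGCAUGAAUGUCAACUGCACUUUCCGACGCGGAAGUCAAAGUGCGGCCCGCUCCAUAGCGAUCGUUC-3'

RNA polymerase reads the template 3'→5' and synthesizes mRNA 5'→3' by base-pairing (A→U, T→A, G↔C). The complement of the template is CTTGCTAGCGATACCTCGCCCGGCGTGAAACTGAAGGCGCAGCCTTTCACGTCAACTGTAAGTACGCGTTCAGGAAGCCCTT; antiparallel, so 5'→3' the coding strand is TTCCCGAAGGACTTGCGCATGAATGTCAACTGCACTTTCCGACGCGGAAGTCAAAGTGCGGCCCGCTCCATAGCGATCGTTC. Replace T with U for the mRNA.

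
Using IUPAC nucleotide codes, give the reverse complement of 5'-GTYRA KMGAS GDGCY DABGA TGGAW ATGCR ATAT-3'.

5'-ATATYGCATWTCCATCVTHRGCHCSTCKMTYRAC-3'

Standard pairs A↔T, G↔C; ambiguity codes pair R↔Y, M↔K, W↔W, S↔S, B↔V, D↔H. Complement (CARYTMKCTSCHCGRHTVCTACCTWTACGYTATA), then reverse for 5'→3'.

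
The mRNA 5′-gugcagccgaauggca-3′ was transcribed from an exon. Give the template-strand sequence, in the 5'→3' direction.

Replace U with T to get the coding DNA strand: GTGCAGCCGAATGGCA. The template strand is its reverse complement (complement CACGTCGGCTTACCGT, then reverse).

5'-TGCCATTCGGCTGCAC-3'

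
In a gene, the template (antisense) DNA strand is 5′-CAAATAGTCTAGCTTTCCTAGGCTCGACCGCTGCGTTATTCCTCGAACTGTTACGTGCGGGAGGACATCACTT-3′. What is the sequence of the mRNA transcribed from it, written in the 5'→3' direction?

5'-AAGUGAUGUCCUCCCGCACGUAACAGUUCGAGGAAUAACGCAGCGGUCGAGCCUAGGAAAGCUAGACUAUUUG-3'

The mRNA has the sequence of the coding strand (reverse complement of the template) with T→U. Reverse complement of CAAATAGTCTAGCTTTCCTAGGCTCGACCGCTGCGTTATTCCTCGAACTGTTACGTGCGGGAGGACATCACTT is AAGTGATGTCCTCCCGCACGTAACAGTTCGAGGAATAACGCAGCGGTCGAGCCTAGGAAAGCTAGACTATTTG; then T→U.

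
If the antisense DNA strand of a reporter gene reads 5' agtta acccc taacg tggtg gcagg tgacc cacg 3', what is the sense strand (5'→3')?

The coding strand is complementary and antiparallel to the template: take the complement (A↔T, G↔C) and reverse.

5'-CGTGGGTCACCTGCCACCACGTTAGGGGTTAACT-3'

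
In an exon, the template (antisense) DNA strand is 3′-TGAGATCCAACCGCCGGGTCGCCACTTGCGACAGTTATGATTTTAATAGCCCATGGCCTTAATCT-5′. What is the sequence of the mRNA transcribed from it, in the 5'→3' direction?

5'-ACUCUAGGUUGGCGGCCCAGCGGUGAACGCUGUCAAUACUAAAAUUAUCGGGUACCGGAAUUAGA-3'

Reading the template 3'→5' as shown, RNA polymerase pairs each base (A→U, T→A, G↔C) to build mRNA 5'→3' directly.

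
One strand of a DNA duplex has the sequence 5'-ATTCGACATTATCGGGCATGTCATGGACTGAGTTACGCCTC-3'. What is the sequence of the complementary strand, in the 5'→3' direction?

5'-GAGGCGTAACTCAGTCCATGACATGCCCGATAATGTCGAAT-3'

Pairing A↔T and G↔C gives TAAGCTGTAATAGCCCGTACAGTACCTGACTCAATGCGGAG, running 3'→5'. Reverse for the 5'→3' convention.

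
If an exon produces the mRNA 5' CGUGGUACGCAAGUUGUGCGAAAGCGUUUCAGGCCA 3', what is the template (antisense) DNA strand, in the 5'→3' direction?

5'-TGGCCTGAAACGCTTTCGCACAACTTGCGTACCACG-3'

Replace U with T to get the coding DNA strand: CGTGGTACGCAAGTTGTGCGAAAGCGTTTCAGGCCA. The template strand is its reverse complement (complement GCACCATGCGTTCAACACGCTTTCGCAAAGTCCGGT, then reverse).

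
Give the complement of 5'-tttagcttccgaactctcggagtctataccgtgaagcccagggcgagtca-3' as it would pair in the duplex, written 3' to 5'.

3′-AAATCGAAGGCTTGAGAGCCTCAGATATGGCACTTCGGGTCCCGCTCAGT-5′

Base-pairing A↔T, G↔C gives the complement. The complementary strand is antiparallel, so paired with a 5'→3' strand it runs 3'→5'.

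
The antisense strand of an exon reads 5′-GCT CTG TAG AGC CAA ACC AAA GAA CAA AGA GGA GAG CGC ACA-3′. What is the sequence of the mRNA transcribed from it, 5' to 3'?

5'-UGUGCGCUCUCCUCUUUGUUCUUUGGUUUGGCUCUACAGAGC-3'

RNA polymerase reads the template 3'→5' and synthesizes mRNA 5'→3' by base-pairing (A→U, T→A, G↔C). The complement of the template is CGAGACATCTCGGTTTGGTTTCTTGTTTCTCCTCTCGCGTGT; antiparallel, so 5'→3' the coding strand is TGTGCGCTCTCCTCTTTGTTCTTTGGTTTGGCTCTACAGAGC. Replace T with U for the mRNA.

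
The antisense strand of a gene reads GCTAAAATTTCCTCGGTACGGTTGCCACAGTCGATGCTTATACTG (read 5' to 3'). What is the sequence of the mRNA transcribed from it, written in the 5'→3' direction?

5'-CAGUAUAAGCAUCGACUGUGGCAACCGUACCGAGGAAAUUUUAGC-3'

RNA polymerase reads the template 3'→5' and synthesizes mRNA 5'→3' by base-pairing (A→U, T→A, G↔C). The complement of the template is CGATTTTAAAGGAGCCATGCCAACGGTGTCAGCTACGAATATGAC; antiparallel, so 5'→3' the coding strand is CAGTATAAGCATCGACTGTGGCAACCGTACCGAGGAAATTTTAGC. Replace T with U for the mRNA.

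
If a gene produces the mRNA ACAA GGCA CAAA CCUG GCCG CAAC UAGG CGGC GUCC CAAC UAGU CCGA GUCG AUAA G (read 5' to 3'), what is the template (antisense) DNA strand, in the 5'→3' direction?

5'-CTTATCGACTCGGACTAGTTGGGACGCCGCCTAGTTGCGGCCAGGTTTGTGCCTTGT-3'

Replace U with T to get the coding DNA strand: ACAAGGCACAAACCTGGCCGCAACTAGGCGGCGTCCCAACTAGTCCGAGTCGATAAG. The template strand is its reverse complement (complement TGTTCCGTGTTTGGACCGGCGTTGATCCGCCGCAGGGTTGATCAGGCTCAGCTATTC, then reverse).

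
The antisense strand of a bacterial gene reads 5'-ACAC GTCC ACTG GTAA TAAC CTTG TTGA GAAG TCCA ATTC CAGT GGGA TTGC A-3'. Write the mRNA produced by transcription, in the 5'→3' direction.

RNA polymerase reads the template 3'→5' and synthesizes mRNA 5'→3' by base-pairing (A→U, T→A, G↔C). The complement of the template is TGTGCAGGTGACCATTATTGGAACAACTCTTCAGGTTAAGGTCACCCTAACGT; antiparallel, so 5'→3' the coding strand is TGCAATCCCACTGGAATTGGACTTCTCAACAAGGTTATTACCAGTGGACGTGT. Replace T with U for the mRNA.

5'-UGCAAUCCCACUGGAAUUGGACUUCUCAACAAGGUUAUUACCAGUGGACGUGU-3'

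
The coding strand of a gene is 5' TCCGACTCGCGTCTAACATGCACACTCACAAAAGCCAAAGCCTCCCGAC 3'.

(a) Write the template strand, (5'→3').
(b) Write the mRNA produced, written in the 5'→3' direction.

(a) 5'-GTCGGGAGGCTTTGGCTTTTGTGAGTGTGCATGTTAGACGCGAGTCGGA-3'
(b) 5'-UCCGACUCGCGUCUAACAUGCACACUCACAAAAGCCAAAGCCUCCCGAC-3'

(a) The template strand is the reverse complement of the coding strand: complement AGGCTGAGCGCAGATTGTACGTGTGAGTGTTTTCGGTTTCGGAGGGCTG, then reverse.
(b) mRNA matches the coding strand with T→U.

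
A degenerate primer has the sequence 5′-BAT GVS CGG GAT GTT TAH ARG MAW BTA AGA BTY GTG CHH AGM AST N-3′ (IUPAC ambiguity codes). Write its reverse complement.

5'-NASTKCTDDGCACRAVTCTTAVWTKCYTDTAAACATCCCGSBCATV-3'

Standard pairs A↔T, G↔C; ambiguity codes pair R↔Y, M↔K, W↔W, S↔S, B↔V, H↔D, N↔N. Complement (VTACBSGCCCTACAAATDTYCKTWVATTCTVARCACGDDTCKTSAN), then reverse for 5'→3'.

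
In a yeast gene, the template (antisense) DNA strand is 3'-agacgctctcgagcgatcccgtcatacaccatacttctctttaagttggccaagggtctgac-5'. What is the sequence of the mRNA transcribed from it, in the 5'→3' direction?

5'-UCUGCGAGAGCUCGCUAGGGCAGUAUGUGGUAUGAAGAGAAAUUCAACCGGUUCCCAGACUG-3'

Reading the template 3'→5' as shown, RNA polymerase pairs each base (A→U, T→A, G↔C) to build mRNA 5'→3' directly.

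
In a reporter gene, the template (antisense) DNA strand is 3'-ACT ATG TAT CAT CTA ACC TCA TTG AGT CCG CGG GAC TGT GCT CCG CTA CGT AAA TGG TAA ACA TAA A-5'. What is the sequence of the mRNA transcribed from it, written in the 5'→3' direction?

5'-UGAUACAUAGUAGAUUGGAGUAACUCAGGCGCCCUGACACGAGGCGAUGCAUUUACCAUUUGUAUUU-3'

Reading the template 3'→5' as shown, RNA polymerase pairs each base (A→U, T→A, G↔C) to build mRNA 5'→3' directly.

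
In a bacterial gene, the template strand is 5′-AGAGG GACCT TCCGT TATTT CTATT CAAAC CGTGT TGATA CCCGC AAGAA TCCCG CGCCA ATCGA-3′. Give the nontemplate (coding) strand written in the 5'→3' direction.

The coding strand is complementary and antiparallel to the template: take the complement (A↔T, G↔C) and reverse.

5'-TCGATTGGCGCGGGATTCTTGCGGGTATCAACACGGTTTGAATAGAAATAACGGAAGGTCCCTCT-3'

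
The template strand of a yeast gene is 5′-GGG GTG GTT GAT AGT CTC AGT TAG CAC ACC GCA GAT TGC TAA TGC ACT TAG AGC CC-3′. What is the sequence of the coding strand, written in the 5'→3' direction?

The coding strand is complementary and antiparallel to the template: take the complement (A↔T, G↔C) and reverse.

5′-GGGCTCTAAGTGCATTAGCAATCTGCGGTGTGCTAACTGAGACTATCAACCACCCC-3′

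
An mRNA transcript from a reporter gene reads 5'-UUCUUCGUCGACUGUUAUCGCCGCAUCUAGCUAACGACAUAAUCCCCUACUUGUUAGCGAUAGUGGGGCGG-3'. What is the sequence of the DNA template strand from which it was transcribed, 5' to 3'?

5'-CCGCCCCACTATCGCTAACAAGTAGGGGATTATGTCGTTAGCTAGATGCGGCGATAACAGTCGACGAAGAA-3'

Replace U with T to get the coding DNA strand: TTCTTCGTCGACTGTTATCGCCGCATCTAGCTAACGACATAATCCCCTACTTGTTAGCGATAGTGGGGCGG. The template strand is its reverse complement (complement AAGAAGCAGCTGACAATAGCGGCGTAGATCGATTGCTGTATTAGGGGATGAACAATCGCTATCACCCCGCC, then reverse).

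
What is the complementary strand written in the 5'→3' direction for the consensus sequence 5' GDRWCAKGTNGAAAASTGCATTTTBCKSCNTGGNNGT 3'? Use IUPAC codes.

Standard pairs A↔T, G↔C; ambiguity codes pair R↔Y, K↔M, W↔W, S↔S, B↔V, D↔H, N↔N. Complement (CHYWGTMCANCTTTTSACGTAAAAVGMSGNACCNNCA), then reverse for 5'→3'.

5'-ACNNCCANGSMGVAAAATGCASTTTTCNACMTGWYHC-3'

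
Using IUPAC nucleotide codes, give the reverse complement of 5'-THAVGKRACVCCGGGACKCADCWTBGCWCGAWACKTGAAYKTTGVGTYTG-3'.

5'-CARACBCAAMRTTCAMGTWTCGWGCVAWGHTGMGTCCCGGBGTYMCBTDA-3'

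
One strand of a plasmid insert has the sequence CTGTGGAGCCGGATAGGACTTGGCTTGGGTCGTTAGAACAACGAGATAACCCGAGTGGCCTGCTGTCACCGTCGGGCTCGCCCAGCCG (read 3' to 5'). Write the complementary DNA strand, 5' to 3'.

The strand is given 3'→5', so its complement runs 5'→3' in the same left-to-right order: pair each base A↔T, G↔C.

5'-GACACCTCGGCCTATCCTGAACCGAACCCAGCAATCTTGTTGCTCTATTGGGCTCACCGGACGACAGTGGCAGCCCGAGCGGGTCGGC-3'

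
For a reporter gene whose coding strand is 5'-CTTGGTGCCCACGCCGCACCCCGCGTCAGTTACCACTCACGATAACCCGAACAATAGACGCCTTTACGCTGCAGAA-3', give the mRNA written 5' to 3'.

5′-CUUGGUGCCCACGCCGCACCCCGCGUCAGUUACCACUCACGAUAACCCGAACAAUAGACGCCUUUACGCUGCAGAA-3′

mRNA has the coding-strand sequence with U in place of T.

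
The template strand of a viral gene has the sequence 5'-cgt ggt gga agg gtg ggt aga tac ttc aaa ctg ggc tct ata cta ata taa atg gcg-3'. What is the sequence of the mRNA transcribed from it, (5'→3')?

5'-CGCCAUUUAUAUUAGUAUAGAGCCCAGUUUGAAGUAUCUACCCACCCUUCCACCACG-3'

The mRNA has the sequence of the coding strand (reverse complement of the template) with T→U. Reverse complement of CGTGGTGGAAGGGTGGGTAGATACTTCAAACTGGGCTCTATACTAATATAAATGGCG is CGCCATTTATATTAGTATAGAGCCCAGTTTGAAGTATCTACCCACCCTTCCACCACG; then T→U.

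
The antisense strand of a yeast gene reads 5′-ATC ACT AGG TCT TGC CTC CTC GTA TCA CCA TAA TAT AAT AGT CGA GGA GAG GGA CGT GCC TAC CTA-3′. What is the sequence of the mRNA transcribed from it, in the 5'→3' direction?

The mRNA has the sequence of the coding strand (reverse complement of the template) with T→U. Reverse complement of ATCACTAGGTCTTGCCTCCTCGTATCACCATAATATAATAGTCGAGGAGAGGGACGTGCCTACCTA is TAGGTAGGCACGTCCCTCTCCTCGACTATTATATTATGGTGATACGAGGAGGCAAGACCTAGTGAT; then T→U.

5′-UAGGUAGGCACGUCCCUCUCCUCGACUAUUAUAUUAUGGUGAUACGAGGAGGCAAGACCUAGUGAU-3′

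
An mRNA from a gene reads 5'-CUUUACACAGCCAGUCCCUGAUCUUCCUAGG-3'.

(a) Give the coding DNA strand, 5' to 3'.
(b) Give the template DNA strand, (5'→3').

(a) The coding strand matches the mRNA with U→T.
(b) The template strand is the reverse complement of the coding strand.

(a) 5′-CTTTACACAGCCAGTCCCTGATCTTCCTAGG-3′
(b) 5'-CCTAGGAAGATCAGGGACTGGCTGTGTAAAG-3'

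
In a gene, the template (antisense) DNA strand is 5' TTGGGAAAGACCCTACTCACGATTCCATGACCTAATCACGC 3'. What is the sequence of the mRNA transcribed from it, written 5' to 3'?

The mRNA has the sequence of the coding strand (reverse complement of the template) with T→U. Reverse complement of TTGGGAAAGACCCTACTCACGATTCCATGACCTAATCACGC is GCGTGATTAGGTCATGGAATCGTGAGTAGGGTCTTTCCCAA; then T→U.

5'-GCGUGAUUAGGUCAUGGAAUCGUGAGUAGGGUCUUUCCCAA-3'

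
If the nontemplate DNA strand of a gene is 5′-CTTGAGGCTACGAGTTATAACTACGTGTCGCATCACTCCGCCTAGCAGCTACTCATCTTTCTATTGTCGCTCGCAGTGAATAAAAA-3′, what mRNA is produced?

mRNA has the coding-strand sequence with U in place of T.

5'-CUUGAGGCUACGAGUUAUAACUACGUGUCGCAUCACUCCGCCUAGCAGCUACUCAUCUUUCUAUUGUCGCUCGCAGUGAAUAAAAA-3'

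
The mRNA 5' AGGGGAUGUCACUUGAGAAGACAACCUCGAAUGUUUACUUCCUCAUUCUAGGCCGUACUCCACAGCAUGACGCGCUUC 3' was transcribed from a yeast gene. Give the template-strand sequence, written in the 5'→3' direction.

5′-GAAGCGCGTCATGCTGTGGAGTACGGCCTAGAATGAGGAAGTAAACATTCGAGGTTGTCTTCTCAAGTGACATCCCCT-3′

Replace U with T to get the coding DNA strand: AGGGGATGTCACTTGAGAAGACAACCTCGAATGTTTACTTCCTCATTCTAGGCCGTACTCCACAGCATGACGCGCTTC. The template strand is its reverse complement (complement TCCCCTACAGTGAACTCTTCTGTTGGAGCTTACAAATGAAGGAGTAAGATCCGGCATGAGGTGTCGTACTGCGCGAAG, then reverse).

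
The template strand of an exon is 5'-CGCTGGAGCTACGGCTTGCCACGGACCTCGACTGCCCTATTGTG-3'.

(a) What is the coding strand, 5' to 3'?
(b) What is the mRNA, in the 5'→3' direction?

(a) The coding strand is the reverse complement of the template: complement GCGACCTCGATGCCGAACGGTGCCTGGAGCTGACGGGATAACAC, then reverse.
(b) mRNA has the coding-strand sequence with T→U.

(a) 5'-CACAATAGGGCAGTCGAGGTCCGTGGCAAGCCGTAGCTCCAGCG-3'
(b) 5'-CACAAUAGGGCAGUCGAGGUCCGUGGCAAGCCGUAGCUCCAGCG-3'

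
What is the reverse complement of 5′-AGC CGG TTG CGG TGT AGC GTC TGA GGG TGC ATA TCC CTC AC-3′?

5'-GTGAGGGATATGCACCCTCAGACGCTACACCGCAACCGGCT-3'

Reading the sequence 3'→5' and pairing each base (A↔T, G↔C) gives the reverse complement directly.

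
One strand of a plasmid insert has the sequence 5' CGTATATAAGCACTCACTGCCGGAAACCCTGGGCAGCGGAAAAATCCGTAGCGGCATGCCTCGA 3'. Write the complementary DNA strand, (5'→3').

Pairing A↔T and G↔C gives GCATATATTCGTGAGTGACGGCCTTTGGGACCCGTCGCCTTTTTAGGCATCGCCGTACGGAGCT, running 3'→5'. Reverse for the 5'→3' convention.

5'-TCGAGGCATGCCGCTACGGATTTTTCCGCTGCCCAGGGTTTCCGGCAGTGAGTGCTTATATACG-3'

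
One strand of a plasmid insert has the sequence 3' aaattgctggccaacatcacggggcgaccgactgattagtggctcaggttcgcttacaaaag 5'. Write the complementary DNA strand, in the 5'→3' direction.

5′-TTTAACGACCGGTTGTAGTGCCCCGCTGGCTGACTAATCACCGAGTCCAAGCGAATGTTTTC-3′

The strand is given 3'→5', so its complement runs 5'→3' in the same left-to-right order: pair each base A↔T, G↔C.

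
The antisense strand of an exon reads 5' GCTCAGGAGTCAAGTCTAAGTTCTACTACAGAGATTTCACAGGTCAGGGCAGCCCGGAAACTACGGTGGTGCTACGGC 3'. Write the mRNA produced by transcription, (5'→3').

5'-GCCGUAGCACCACCGUAGUUUCCGGGCUGCCCUGACCUGUGAAAUCUCUGUAGUAGAACUUAGACUUGACUCCUGAGC-3'

The mRNA has the sequence of the coding strand (reverse complement of the template) with T→U. Reverse complement of GCTCAGGAGTCAAGTCTAAGTTCTACTACAGAGATTTCACAGGTCAGGGCAGCCCGGAAACTACGGTGGTGCTACGGC is GCCGTAGCACCACCGTAGTTTCCGGGCTGCCCTGACCTGTGAAATCTCTGTAGTAGAACTTAGACTTGACTCCTGAGC; then T→U.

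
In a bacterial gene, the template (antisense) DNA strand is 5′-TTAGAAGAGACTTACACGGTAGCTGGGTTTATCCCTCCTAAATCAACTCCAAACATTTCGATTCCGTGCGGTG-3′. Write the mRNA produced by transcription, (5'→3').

RNA polymerase reads the template 3'→5' and synthesizes mRNA 5'→3' by base-pairing (A→U, T→A, G↔C). The complement of the template is AATCTTCTCTGAATGTGCCATCGACCCAAATAGGGAGGATTTAGTTGAGGTTTGTAAAGCTAAGGCACGCCAC; antiparallel, so 5'→3' the coding strand is CACCGCACGGAATCGAAATGTTTGGAGTTGATTTAGGAGGGATAAACCCAGCTACCGTGTAAGTCTCTTCTAA. Replace T with U for the mRNA.

5'-CACCGCACGGAAUCGAAAUGUUUGGAGUUGAUUUAGGAGGGAUAAACCCAGCUACCGUGUAAGUCUCUUCUAA-3'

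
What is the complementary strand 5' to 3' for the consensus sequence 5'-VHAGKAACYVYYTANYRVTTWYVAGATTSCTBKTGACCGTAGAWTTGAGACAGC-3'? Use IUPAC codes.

Standard pairs A↔T, G↔C; ambiguity codes pair R↔Y, K↔M, W↔W, S↔S, B↔V, H↔D, N↔N. Complement (BDTCMTTGRBRRATNRYBAAWRBTCTAASGAVMACTGGCATCTWAACTCTGTCG), then reverse for 5'→3'.

5'-GCTGTCTCAAWTCTACGGTCAMVAGSAATCTBRWAABYRNTARRBRGTTMCTDB-3'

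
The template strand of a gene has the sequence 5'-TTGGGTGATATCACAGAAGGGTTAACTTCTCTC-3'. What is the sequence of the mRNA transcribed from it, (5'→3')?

5'-GAGAGAAGUUAACCCUUCUGUGAUAUCACCCAA-3'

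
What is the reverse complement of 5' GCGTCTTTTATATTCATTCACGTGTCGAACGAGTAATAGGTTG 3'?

5'-CAACCTATTACTCGTTCGACACGTGAATGAATATAAAAGACGC-3'

Reading the sequence 3'→5' and pairing each base (A↔T, G↔C) gives the reverse complement directly.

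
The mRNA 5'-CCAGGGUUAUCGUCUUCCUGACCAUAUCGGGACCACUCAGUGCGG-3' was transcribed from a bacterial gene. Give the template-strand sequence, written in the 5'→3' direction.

5'-CCGCACTGAGTGGTCCCGATATGGTCAGGAAGACGATAACCCTGG-3'

Replace U with T to get the coding DNA strand: CCAGGGTTATCGTCTTCCTGACCATATCGGGACCACTCAGTGCGG. The template strand is its reverse complement (complement GGTCCCAATAGCAGAAGGACTGGTATAGCCCTGGTGAGTCACGCC, then reverse).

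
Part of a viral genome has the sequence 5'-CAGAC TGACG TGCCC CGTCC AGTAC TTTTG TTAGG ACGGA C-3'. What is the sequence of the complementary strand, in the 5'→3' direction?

5'-GTCCGTCCTAACAAAAGTACTGGACGGGGCACGTCAGTCTG-3'

The complement of CAGACTGACGTGCCCCGTCCAGTACTTTTGTTAGGACGGAC is GTCTGACTGCACGGGGCAGGTCATGAAAACAATCCTGCCTG (A↔T, G↔C). DNA strands are antiparallel, so the complementary strand runs 3'→5'; reversing gives the 5'→3' form.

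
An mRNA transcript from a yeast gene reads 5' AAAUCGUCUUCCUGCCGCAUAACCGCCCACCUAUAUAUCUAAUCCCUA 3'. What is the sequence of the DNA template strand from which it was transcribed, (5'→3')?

5'-TAGGGATTAGATATATAGGTGGGCGGTTATGCGGCAGGAAGACGATTT-3'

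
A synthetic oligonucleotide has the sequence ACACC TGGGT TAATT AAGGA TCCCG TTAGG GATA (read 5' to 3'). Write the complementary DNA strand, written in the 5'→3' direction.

Pairing A↔T and G↔C gives TGTGGACCCAATTAATTCCTAGGGCAATCCCTAT, running 3'→5'. Reverse for the 5'→3' convention.

5'-TATCCCTAACGGGATCCTTAATTAACCCAGGTGT-3'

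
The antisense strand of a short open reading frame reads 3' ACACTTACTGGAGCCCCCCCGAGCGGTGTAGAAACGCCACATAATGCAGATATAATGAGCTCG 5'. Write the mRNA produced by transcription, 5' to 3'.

5'-UGUGAAUGACCUCGGGGGGGCUCGCCACAUCUUUGCGGUGUAUUACGUCUAUAUUACUCGAGC-3'

Reading the template 3'→5' as shown, RNA polymerase pairs each base (A→U, T→A, G↔C) to build mRNA 5'→3' directly.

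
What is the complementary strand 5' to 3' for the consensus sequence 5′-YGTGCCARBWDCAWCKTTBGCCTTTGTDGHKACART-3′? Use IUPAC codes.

5'-AYTGTMDCHACAAAGGCVAAMGWTGHWVYTGGCACR-3'

Standard pairs A↔T, G↔C; ambiguity codes pair R↔Y, K↔M, W↔W, B↔V, D↔H. Complement (RCACGGTYVWHGTWGMAAVCGGAAACAHCDMTGTYA), then reverse for 5'→3'.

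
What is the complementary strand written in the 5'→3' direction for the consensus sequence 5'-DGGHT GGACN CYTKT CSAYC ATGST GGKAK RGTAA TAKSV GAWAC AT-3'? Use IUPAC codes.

5'-ATGTWTCBSMTATTACYMTMCCASCATGRTSGAMARGNGTCCADCCH-3'

Standard pairs A↔T, G↔C; ambiguity codes pair R↔Y, K↔M, W↔W, S↔S, D↔H, V↔B, N↔N. Complement (HCCDACCTGNGRAMAGSTRGTACSACCMTMYCATTATMSBCTWTGTA), then reverse for 5'→3'.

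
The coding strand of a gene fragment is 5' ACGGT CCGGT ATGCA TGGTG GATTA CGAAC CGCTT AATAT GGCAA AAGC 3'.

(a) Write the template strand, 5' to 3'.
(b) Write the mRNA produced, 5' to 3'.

(a) 5'-GCTTTTGCCATATTAAGCGGTTCGTAATCCACCATGCATACCGGACCGT-3'
(b) 5′-ACGGUCCGGUAUGCAUGGUGGAUUACGAACCGCUUAAUAUGGCAAAAGC-3′

(a) The template strand is the reverse complement of the coding strand: complement TGCCAGGCCATACGTACCACCTAATGCTTGGCGAATTATACCGTTTTCG, then reverse.
(b) mRNA matches the coding strand with T→U.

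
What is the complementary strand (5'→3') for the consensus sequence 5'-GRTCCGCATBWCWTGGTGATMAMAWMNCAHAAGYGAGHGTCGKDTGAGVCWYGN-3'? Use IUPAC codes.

5'-NCRWGBCTCAHMCGACDCTCRCTTDTGNKWTKTKATCACCAWGWVATGCGGAYC-3'

Standard pairs A↔T, G↔C; ambiguity codes pair R↔Y, M↔K, W↔W, B↔V, D↔H, N↔N. Complement (CYAGGCGTAVWGWACCACTAKTKTWKNGTDTTCRCTCDCAGCMHACTCBGWRCN), then reverse for 5'→3'.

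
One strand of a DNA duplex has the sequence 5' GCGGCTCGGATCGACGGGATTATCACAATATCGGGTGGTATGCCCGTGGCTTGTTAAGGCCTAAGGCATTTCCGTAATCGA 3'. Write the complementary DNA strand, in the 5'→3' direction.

5'-TCGATTACGGAAATGCCTTAGGCCTTAACAAGCCACGGGCATACCACCCGATATTGTGATAATCCCGTCGATCCGAGCCGC-3'

The complement of GCGGCTCGGATCGACGGGATTATCACAATATCGGGTGGTATGCCCGTGGCTTGTTAAGGCCTAAGGCATTTCCGTAATCGA is CGCCGAGCCTAGCTGCCCTAATAGTGTTATAGCCCACCATACGGGCACCGAACAATTCCGGATTCCGTAAAGGCATTAGCT (A↔T, G↔C). DNA strands are antiparallel, so the complementary strand runs 3'→5'; reversing gives the 5'→3' form.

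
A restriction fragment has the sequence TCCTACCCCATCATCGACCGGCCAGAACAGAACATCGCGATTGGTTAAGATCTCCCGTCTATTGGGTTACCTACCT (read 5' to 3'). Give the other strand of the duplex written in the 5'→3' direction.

Pairing A↔T and G↔C gives AGGATGGGGTAGTAGCTGGCCGGTCTTGTCTTGTAGCGCTAACCAATTCTAGAGGGCAGATAACCCAATGGATGGA, running 3'→5'. Reverse for the 5'→3' convention.

5'-AGGTAGGTAACCCAATAGACGGGAGATCTTAACCAATCGCGATGTTCTGTTCTGGCCGGTCGATGATGGGGTAGGA-3'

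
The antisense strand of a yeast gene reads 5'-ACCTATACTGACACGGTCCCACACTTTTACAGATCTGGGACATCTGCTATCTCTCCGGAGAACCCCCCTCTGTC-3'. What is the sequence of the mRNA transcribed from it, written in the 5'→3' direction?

RNA polymerase reads the template 3'→5' and synthesizes mRNA 5'→3' by base-pairing (A→U, T→A, G↔C). The complement of the template is TGGATATGACTGTGCCAGGGTGTGAAAATGTCTAGACCCTGTAGACGATAGAGAGGCCTCTTGGGGGGAGACAG; antiparallel, so 5'→3' the coding strand is GACAGAGGGGGGTTCTCCGGAGAGATAGCAGATGTCCCAGATCTGTAAAAGTGTGGGACCGTGTCAGTATAGGT. Replace T with U for the mRNA.

5'-GACAGAGGGGGGUUCUCCGGAGAGAUAGCAGAUGUCCCAGAUCUGUAAAAGUGUGGGACCGUGUCAGUAUAGGU-3'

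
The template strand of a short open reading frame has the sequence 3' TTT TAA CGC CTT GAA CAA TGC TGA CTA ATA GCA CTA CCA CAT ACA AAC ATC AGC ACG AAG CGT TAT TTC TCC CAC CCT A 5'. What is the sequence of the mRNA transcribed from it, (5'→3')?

5′-AAAAUUGCGGAACUUGUUACGACUGAUUAUCGUGAUGGUGUAUGUUUGUAGUCGUGCUUCGCAAUAAAGAGGGUGGGAU-3′

Reading the template 3'→5' as shown, RNA polymerase pairs each base (A→U, T→A, G↔C) to build mRNA 5'→3' directly.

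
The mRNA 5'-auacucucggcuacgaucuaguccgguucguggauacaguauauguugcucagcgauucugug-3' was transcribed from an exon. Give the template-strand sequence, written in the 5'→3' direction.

Replace U with T to get the coding DNA strand: ATACTCTCGGCTACGATCTAGTCCGGTTCGTGGATACAGTATATGTTGCTCAGCGATTCTGTG. The template strand is its reverse complement (complement TATGAGAGCCGATGCTAGATCAGGCCAAGCACCTATGTCATATACAACGAGTCGCTAAGACAC, then reverse).

5'-CACAGAATCGCTGAGCAACATATACTGTATCCACGAACCGGACTAGATCGTAGCCGAGAGTAT-3'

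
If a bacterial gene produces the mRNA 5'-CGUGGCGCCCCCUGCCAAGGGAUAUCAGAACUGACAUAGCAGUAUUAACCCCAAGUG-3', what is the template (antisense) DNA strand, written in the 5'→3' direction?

Replace U with T to get the coding DNA strand: CGTGGCGCCCCCTGCCAAGGGATATCAGAACTGACATAGCAGTATTAACCCCAAGTG. The template strand is its reverse complement (complement GCACCGCGGGGGACGGTTCCCTATAGTCTTGACTGTATCGTCATAATTGGGGTTCAC, then reverse).

5'-CACTTGGGGTTAATACTGCTATGTCAGTTCTGATATCCCTTGGCAGGGGGCGCCACG-3'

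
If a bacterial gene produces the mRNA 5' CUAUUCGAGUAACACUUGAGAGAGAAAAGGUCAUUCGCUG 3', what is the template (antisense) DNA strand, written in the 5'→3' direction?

5'-CAGCGAATGACCTTTTCTCTCTCAAGTGTTACTCGAATAG-3'

Replace U with T to get the coding DNA strand: CTATTCGAGTAACACTTGAGAGAGAAAAGGTCATTCGCTG. The template strand is its reverse complement (complement GATAAGCTCATTGTGAACTCTCTCTTTTCCAGTAAGCGAC, then reverse).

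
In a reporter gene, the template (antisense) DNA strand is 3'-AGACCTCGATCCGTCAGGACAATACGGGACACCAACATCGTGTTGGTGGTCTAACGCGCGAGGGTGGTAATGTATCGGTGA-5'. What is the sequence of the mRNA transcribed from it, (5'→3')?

5'-UCUGGAGCUAGGCAGUCCUGUUAUGCCCUGUGGUUGUAGCACAACCACCAGAUUGCGCGCUCCCACCAUUACAUAGCCACU-3'

Reading the template 3'→5' as shown, RNA polymerase pairs each base (A→U, T→A, G↔C) to build mRNA 5'→3' directly.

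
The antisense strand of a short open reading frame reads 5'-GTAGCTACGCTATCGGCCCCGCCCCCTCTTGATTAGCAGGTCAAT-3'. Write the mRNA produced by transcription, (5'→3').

RNA polymerase reads the template 3'→5' and synthesizes mRNA 5'→3' by base-pairing (A→U, T→A, G↔C). The complement of the template is CATCGATGCGATAGCCGGGGCGGGGGAGAACTAATCGTCCAGTTA; antiparallel, so 5'→3' the coding strand is ATTGACCTGCTAATCAAGAGGGGGCGGGGCCGATAGCGTAGCTAC. Replace T with U for the mRNA.

5'-AUUGACCUGCUAAUCAAGAGGGGGCGGGGCCGAUAGCGUAGCUAC-3'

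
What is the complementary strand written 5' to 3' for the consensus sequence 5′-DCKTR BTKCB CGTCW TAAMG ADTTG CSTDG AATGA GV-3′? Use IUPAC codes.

5'-BCTCATTCHASGCAAHTCKTTAWGACGVGMAVYAMGH-3'

Standard pairs A↔T, G↔C; ambiguity codes pair R↔Y, M↔K, W↔W, S↔S, B↔V, D↔H. Complement (HGMAYVAMGVGCAGWATTKCTHAACGSAHCTTACTCB), then reverse for 5'→3'.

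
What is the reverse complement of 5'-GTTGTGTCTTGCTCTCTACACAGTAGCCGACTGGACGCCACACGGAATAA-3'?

5'-TTATTCCGTGTGGCGTCCAGTCGGCTACTGTGTAGAGAGCAAGACACAAC-3'

Complement each base (A↔T, G↔C): CAACACAGAACGAGAGATGTGTCATCGGCTGACCTGCGGTGTGCCTTATT. Then reverse.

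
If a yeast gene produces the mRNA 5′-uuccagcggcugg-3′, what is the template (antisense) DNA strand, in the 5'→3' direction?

Replace U with T to get the coding DNA strand: TTCCAGCGGCTGG. The template strand is its reverse complement (complement AAGGTCGCCGACC, then reverse).

5'-CCAGCCGCTGGAA-3'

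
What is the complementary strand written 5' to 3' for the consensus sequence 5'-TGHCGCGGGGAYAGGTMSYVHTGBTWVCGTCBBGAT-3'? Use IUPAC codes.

5′-ATCVVGACGBWAVCADBRSKACCTRTCCCCGCGDCA-3′

Standard pairs A↔T, G↔C; ambiguity codes pair Y↔R, M↔K, W↔W, S↔S, B↔V, H↔D. Complement (ACDGCGCCCCTRTCCAKSRBDACVAWBGCAGVVCTA), then reverse for 5'→3'.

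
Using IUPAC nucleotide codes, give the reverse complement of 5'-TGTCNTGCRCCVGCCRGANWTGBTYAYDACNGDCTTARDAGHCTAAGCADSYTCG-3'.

5′-CGARSHTGCTTAGDCTHYTAAGHCNGTHRTRAVCAWNTCYGGCBGGYGCANGACA-3′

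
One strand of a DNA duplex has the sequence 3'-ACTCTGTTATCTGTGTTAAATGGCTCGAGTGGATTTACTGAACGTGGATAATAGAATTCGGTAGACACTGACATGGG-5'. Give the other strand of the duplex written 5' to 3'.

The strand is given 3'→5', so its complement runs 5'→3' in the same left-to-right order: pair each base A↔T, G↔C.

5'-TGAGACAATAGACACAATTTACCGAGCTCACCTAAATGACTTGCACCTATTATCTTAAGCCATCTGTGACTGTACCC-3'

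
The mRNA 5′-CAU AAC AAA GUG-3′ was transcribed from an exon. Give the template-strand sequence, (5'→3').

Replace U with T to get the coding DNA strand: CATAACAAAGTG. The template strand is its reverse complement (complement GTATTGTTTCAC, then reverse).

5'-CACTTTGTTATG-3'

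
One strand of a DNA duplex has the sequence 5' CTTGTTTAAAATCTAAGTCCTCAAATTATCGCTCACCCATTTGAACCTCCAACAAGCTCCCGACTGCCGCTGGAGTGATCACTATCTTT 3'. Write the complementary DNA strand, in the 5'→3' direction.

The complement of CTTGTTTAAAATCTAAGTCCTCAAATTATCGCTCACCCATTTGAACCTCCAACAAGCTCCCGACTGCCGCTGGAGTGATCACTATCTTT is GAACAAATTTTAGATTCAGGAGTTTAATAGCGAGTGGGTAAACTTGGAGGTTGTTCGAGGGCTGACGGCGACCTCACTAGTGATAGAAA (A↔T, G↔C). DNA strands are antiparallel, so the complementary strand runs 3'→5'; reversing gives the 5'→3' form.

5'-AAAGATAGTGATCACTCCAGCGGCAGTCGGGAGCTTGTTGGAGGTTCAAATGGGTGAGCGATAATTTGAGGACTTAGATTTTAAACAAG-3'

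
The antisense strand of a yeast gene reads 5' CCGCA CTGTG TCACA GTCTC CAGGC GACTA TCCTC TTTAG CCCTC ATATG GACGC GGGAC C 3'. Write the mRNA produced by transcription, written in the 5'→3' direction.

RNA polymerase reads the template 3'→5' and synthesizes mRNA 5'→3' by base-pairing (A→U, T→A, G↔C). The complement of the template is GGCGTGACACAGTGTCAGAGGTCCGCTGATAGGAGAAATCGGGAGTATACCTGCGCCCTGG; antiparallel, so 5'→3' the coding strand is GGTCCCGCGTCCATATGAGGGCTAAAGAGGATAGTCGCCTGGAGACTGTGACACAGTGCGG. Replace T with U for the mRNA.

5'-GGUCCCGCGUCCAUAUGAGGGCUAAAGAGGAUAGUCGCCUGGAGACUGUGACACAGUGCGG-3'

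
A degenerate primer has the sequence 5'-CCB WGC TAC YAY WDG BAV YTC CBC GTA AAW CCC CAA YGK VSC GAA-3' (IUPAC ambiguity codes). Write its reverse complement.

5'-TTCGSBMCRTTGGGGWTTTACGVGGARBTVCHWRTRGTAGCWVGG-3'

Standard pairs A↔T, G↔C; ambiguity codes pair Y↔R, K↔M, W↔W, S↔S, B↔V, D↔H. Complement (GGVWCGATGRTRWHCVTBRAGGVGCATTTWGGGGTTRCMBSGCTT), then reverse for 5'→3'.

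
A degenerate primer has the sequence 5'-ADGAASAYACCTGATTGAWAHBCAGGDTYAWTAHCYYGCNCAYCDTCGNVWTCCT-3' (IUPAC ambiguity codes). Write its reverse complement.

5'-AGGAWBNCGAHGRTGNGCRRGDTAWTRAHCCTGVDTWTCAATCAGGTRTSTTCHT-3'

Standard pairs A↔T, G↔C; ambiguity codes pair Y↔R, W↔W, S↔S, B↔V, D↔H, N↔N. Complement (THCTTSTRTGGACTAACTWTDVGTCCHARTWATDGRRCGNGTRGHAGCNBWAGGA), then reverse for 5'→3'.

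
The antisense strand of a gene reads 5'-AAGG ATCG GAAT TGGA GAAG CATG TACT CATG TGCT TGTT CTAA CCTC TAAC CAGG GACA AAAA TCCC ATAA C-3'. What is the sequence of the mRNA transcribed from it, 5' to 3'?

The mRNA has the sequence of the coding strand (reverse complement of the template) with T→U. Reverse complement of AAGGATCGGAATTGGAGAAGCATGTACTCATGTGCTTGTTCTAACCTCTAACCAGGGACAAAAATCCCATAAC is GTTATGGGATTTTTGTCCCTGGTTAGAGGTTAGAACAAGCACATGAGTACATGCTTCTCCAATTCCGATCCTT; then T→U.

5'-GUUAUGGGAUUUUUGUCCCUGGUUAGAGGUUAGAACAAGCACAUGAGUACAUGCUUCUCCAAUUCCGAUCCUU-3'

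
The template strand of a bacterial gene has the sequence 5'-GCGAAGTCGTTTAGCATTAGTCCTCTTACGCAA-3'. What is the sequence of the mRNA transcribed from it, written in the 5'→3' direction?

5'-UUGCGUAAGAGGACUAAUGCUAAACGACUUCGC-3'

RNA polymerase reads the template 3'→5' and synthesizes mRNA 5'→3' by base-pairing (A→U, T→A, G↔C). The complement of the template is CGCTTCAGCAAATCGTAATCAGGAGAATGCGTT; antiparallel, so 5'→3' the coding strand is TTGCGTAAGAGGACTAATGCTAAACGACTTCGC. Replace T with U for the mRNA.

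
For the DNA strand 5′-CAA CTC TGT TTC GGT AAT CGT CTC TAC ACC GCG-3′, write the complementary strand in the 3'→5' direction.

3'-GTTGAGACAAAGCCATTAGCAGAGATGTGGCGC-5'

Base-pairing A↔T, G↔C gives the complement. The complementary strand is antiparallel, so paired with a 5'→3' strand it runs 3'→5'.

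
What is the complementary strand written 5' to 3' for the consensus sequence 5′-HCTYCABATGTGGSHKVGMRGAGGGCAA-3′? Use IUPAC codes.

5'-TTGCCCTCYKCBMDSCCACATVTGRAGD-3'

Standard pairs A↔T, G↔C; ambiguity codes pair R↔Y, M↔K, S↔S, B↔V, H↔D. Complement (DGARGTVTACACCSDMBCKYCTCCCGTT), then reverse for 5'→3'.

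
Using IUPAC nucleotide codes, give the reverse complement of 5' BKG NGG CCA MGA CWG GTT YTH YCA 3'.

Standard pairs A↔T, G↔C; ambiguity codes pair Y↔R, M↔K, W↔W, B↔V, H↔D, N↔N. Complement (VMCNCCGGTKCTGWCCAARADRGT), then reverse for 5'→3'.

5'-TGRDARAACCWGTCKTGGCCNCMV-3'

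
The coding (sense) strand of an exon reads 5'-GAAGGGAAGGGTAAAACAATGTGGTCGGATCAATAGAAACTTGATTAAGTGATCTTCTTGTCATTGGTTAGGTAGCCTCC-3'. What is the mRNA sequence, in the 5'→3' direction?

5′-GAAGGGAAGGGUAAAACAAUGUGGUCGGAUCAAUAGAAACUUGAUUAAGUGAUCUUCUUGUCAUUGGUUAGGUAGCCUCC-3′

mRNA has the coding-strand sequence with U in place of T.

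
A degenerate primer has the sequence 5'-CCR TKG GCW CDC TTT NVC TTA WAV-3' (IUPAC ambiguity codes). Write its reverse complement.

5'-BTWTAAGBNAAAGHGWGCCMAYGG-3'

Standard pairs A↔T, G↔C; ambiguity codes pair R↔Y, K↔M, W↔W, D↔H, V↔B, N↔N. Complement (GGYAMCCGWGHGAAANBGAATWTB), then reverse for 5'→3'.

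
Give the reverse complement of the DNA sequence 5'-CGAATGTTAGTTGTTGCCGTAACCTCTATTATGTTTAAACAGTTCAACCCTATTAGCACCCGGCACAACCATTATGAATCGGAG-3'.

Reading the sequence 3'→5' and pairing each base (A↔T, G↔C) gives the reverse complement directly.

5'-CTCCGATTCATAATGGTTGTGCCGGGTGCTAATAGGGTTGAACTGTTTAAACATAATAGAGGTTACGGCAACAACTAACATTCG-3'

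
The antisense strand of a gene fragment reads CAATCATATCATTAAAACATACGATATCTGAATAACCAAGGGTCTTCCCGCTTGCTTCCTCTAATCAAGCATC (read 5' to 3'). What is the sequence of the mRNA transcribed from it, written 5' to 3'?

5'-GAUGCUUGAUUAGAGGAAGCAAGCGGGAAGACCCUUGGUUAUUCAGAUAUCGUAUGUUUUAAUGAUAUGAUUG-3'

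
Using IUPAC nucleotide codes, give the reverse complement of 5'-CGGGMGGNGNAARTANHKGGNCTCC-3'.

5′-GGAGNCCMDNTAYTTNCNCCKCCCG-3′

Standard pairs A↔T, G↔C; ambiguity codes pair R↔Y, M↔K, H↔D, N↔N. Complement (GCCCKCCNCNTTYATNDMCCNGAGG), then reverse for 5'→3'.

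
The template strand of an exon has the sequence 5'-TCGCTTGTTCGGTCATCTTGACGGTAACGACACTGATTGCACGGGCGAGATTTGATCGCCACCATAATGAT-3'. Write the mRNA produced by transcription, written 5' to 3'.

5'-AUCAUUAUGGUGGCGAUCAAAUCUCGCCCGUGCAAUCAGUGUCGUUACCGUCAAGAUGACCGAACAAGCGA-3'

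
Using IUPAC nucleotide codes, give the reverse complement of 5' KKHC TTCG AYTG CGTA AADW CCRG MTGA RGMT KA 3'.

Standard pairs A↔T, G↔C; ambiguity codes pair R↔Y, M↔K, W↔W, D↔H. Complement (MMDGAAGCTRACGCATTTHWGGYCKACTYCKAMT), then reverse for 5'→3'.

5'-TMAKCYTCAKCYGGWHTTTACGCARTCGAAGDMM-3'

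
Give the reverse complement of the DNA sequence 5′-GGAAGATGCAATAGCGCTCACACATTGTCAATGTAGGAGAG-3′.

Complement each base (A↔T, G↔C): CCTTCTACGTTATCGCGAGTGTGTAACAGTTACATCCTCTC. Then reverse.

5'-CTCTCCTACATTGACAATGTGTGAGCGCTATTGCATCTTCC-3'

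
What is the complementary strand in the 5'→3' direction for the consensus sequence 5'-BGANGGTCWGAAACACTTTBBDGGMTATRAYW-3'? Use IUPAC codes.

5′-WRTYATAKCCHVVAAAGTGTTTCWGACCNTCV-3′

Standard pairs A↔T, G↔C; ambiguity codes pair R↔Y, M↔K, W↔W, B↔V, D↔H, N↔N. Complement (VCTNCCAGWCTTTGTGAAAVVHCCKATAYTRW), then reverse for 5'→3'.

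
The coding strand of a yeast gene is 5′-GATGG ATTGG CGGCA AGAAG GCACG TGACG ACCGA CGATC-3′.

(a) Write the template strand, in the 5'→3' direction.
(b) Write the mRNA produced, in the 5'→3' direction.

(a) 5'-GATCGTCGGTCGTCACGTGCCTTCTTGCCGCCAATCCATC-3'
(b) 5'-GAUGGAUUGGCGGCAAGAAGGCACGUGACGACCGACGAUC-3'

(a) The template strand is the reverse complement of the coding strand: complement CTACCTAACCGCCGTTCTTCCGTGCACTGCTGGCTGCTAG, then reverse.
(b) mRNA matches the coding strand with T→U.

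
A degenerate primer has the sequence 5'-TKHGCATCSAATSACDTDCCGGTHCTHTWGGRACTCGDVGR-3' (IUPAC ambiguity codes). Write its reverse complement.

Standard pairs A↔T, G↔C; ambiguity codes pair R↔Y, K↔M, W↔W, S↔S, D↔H, V↔B. Complement (AMDCGTAGSTTASTGHAHGGCCADGADAWCCYTGAGCHBCY), then reverse for 5'→3'.

5'-YCBHCGAGTYCCWADAGDACCGGHAHGTSATTSGATGCDMA-3'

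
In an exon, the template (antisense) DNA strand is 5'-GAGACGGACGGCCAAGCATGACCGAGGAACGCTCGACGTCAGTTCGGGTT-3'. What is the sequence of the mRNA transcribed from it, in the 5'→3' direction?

5'-AACCCGAACUGACGUCGAGCGUUCCUCGGUCAUGCUUGGCCGUCCGUCUC-3'

RNA polymerase reads the template 3'→5' and synthesizes mRNA 5'→3' by base-pairing (A→U, T→A, G↔C). The complement of the template is CTCTGCCTGCCGGTTCGTACTGGCTCCTTGCGAGCTGCAGTCAAGCCCAA; antiparallel, so 5'→3' the coding strand is AACCCGAACTGACGTCGAGCGTTCCTCGGTCATGCTTGGCCGTCCGTCTC. Replace T with U for the mRNA.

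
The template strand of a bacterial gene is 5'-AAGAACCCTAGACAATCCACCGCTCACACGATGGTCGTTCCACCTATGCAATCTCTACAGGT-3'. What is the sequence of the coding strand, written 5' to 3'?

5'-ACCTGTAGAGATTGCATAGGTGGAACGACCATCGTGTGAGCGGTGGATTGTCTAGGGTTCTT-3'

The coding strand is complementary and antiparallel to the template: take the complement (A↔T, G↔C) and reverse.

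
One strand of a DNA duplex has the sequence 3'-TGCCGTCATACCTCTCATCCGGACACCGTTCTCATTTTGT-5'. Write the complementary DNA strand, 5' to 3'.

The strand is given 3'→5', so its complement runs 5'→3' in the same left-to-right order: pair each base A↔T, G↔C.

5'-ACGGCAGTATGGAGAGTAGGCCTGTGGCAAGAGTAAAACA-3'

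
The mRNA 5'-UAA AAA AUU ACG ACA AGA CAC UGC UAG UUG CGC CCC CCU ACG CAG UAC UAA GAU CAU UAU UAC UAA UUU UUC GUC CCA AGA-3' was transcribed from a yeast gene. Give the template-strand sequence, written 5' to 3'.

5'-TCTTGGGACGAAAAATTAGTAATAATGATCTTAGTACTGCGTAGGGGGGCGCAACTAGCAGTGTCTTGTCGTAATTTTTTA-3'

Replace U with T to get the coding DNA strand: TAAAAAATTACGACAAGACACTGCTAGTTGCGCCCCCCTACGCAGTACTAAGATCATTATTACTAATTTTTCGTCCCAAGA. The template strand is its reverse complement (complement ATTTTTTAATGCTGTTCTGTGACGATCAACGCGGGGGGATGCGTCATGATTCTAGTAATAATGATTAAAAAGCAGGGTTCT, then reverse).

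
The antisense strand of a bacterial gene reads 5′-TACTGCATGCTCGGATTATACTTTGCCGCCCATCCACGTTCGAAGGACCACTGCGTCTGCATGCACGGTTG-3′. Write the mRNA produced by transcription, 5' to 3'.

The mRNA has the sequence of the coding strand (reverse complement of the template) with T→U. Reverse complement of TACTGCATGCTCGGATTATACTTTGCCGCCCATCCACGTTCGAAGGACCACTGCGTCTGCATGCACGGTTG is CAACCGTGCATGCAGACGCAGTGGTCCTTCGAACGTGGATGGGCGGCAAAGTATAATCCGAGCATGCAGTA; then T→U.

5′-CAACCGUGCAUGCAGACGCAGUGGUCCUUCGAACGUGGAUGGGCGGCAAAGUAUAAUCCGAGCAUGCAGUA-3′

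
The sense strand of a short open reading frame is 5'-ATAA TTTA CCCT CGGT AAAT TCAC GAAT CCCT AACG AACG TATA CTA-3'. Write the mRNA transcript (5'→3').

The mRNA is synthesized from the template strand, so it matches the coding strand with T replaced by U.

5'-AUAAUUUACCCUCGGUAAAUUCACGAAUCCCUAACGAACGUAUACUA-3'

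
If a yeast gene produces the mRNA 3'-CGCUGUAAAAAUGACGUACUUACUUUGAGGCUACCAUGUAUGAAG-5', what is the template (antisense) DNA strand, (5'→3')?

5′-GCGACATTTTTACTGCATGAATGAAACTCCGATGGTACATACTTC-3′

Written 5'→3' the mRNA is GAAGUAUGUACCAUCGGAGUUUCAUUCAUGCAGUAAAAAUGUCGC, so the coding DNA strand is GAAGTATGTACCATCGGAGTTTCATTCATGCAGTAAAAATGTCGC. The template is its reverse complement.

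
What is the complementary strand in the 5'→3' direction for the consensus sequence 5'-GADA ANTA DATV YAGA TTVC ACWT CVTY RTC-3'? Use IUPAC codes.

5'-GAYRABGAWGTGBAATCTRBATHTANTTHTC-3'

Standard pairs A↔T, G↔C; ambiguity codes pair R↔Y, W↔W, D↔H, V↔B, N↔N. Complement (CTHTTNATHTABRTCTAABGTGWAGBARYAG), then reverse for 5'→3'.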